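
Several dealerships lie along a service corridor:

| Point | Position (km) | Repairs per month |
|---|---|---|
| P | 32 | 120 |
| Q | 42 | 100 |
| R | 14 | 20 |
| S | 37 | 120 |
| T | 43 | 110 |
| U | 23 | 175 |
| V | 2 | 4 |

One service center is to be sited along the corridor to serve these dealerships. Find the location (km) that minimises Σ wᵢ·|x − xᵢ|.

For a sum of weighted absolute distances on a line, the optimum is the weighted median (not the mean). Total weight W = 649; half-weight = 324.5.
Sort by position and accumulate weight:
  km 2 (V, w=4) → cum 4
  km 14 (R, w=20) → cum 24
  km 23 (U, w=175) → cum 199
  km 32 (P, w=120) → cum 319
  km 37 (S, w=120) → cum 439  ≥ 324.5 → median here
  km 42 (Q, w=100) → cum 539
  km 43 (T, w=110) → cum 649
Optimal location: km 37.

x = 37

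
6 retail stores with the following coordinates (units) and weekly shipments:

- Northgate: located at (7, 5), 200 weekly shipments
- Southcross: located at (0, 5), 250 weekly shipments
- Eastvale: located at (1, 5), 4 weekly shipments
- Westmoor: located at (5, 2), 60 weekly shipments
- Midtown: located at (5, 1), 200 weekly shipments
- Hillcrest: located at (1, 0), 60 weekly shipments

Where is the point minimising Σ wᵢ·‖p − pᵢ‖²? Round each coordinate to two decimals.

The minimiser of Σwᵢ‖p−pᵢ‖² is the weighted centroid p* = (Σwᵢpᵢ)/(Σwᵢ).
Σwᵢ = 774.
Σwᵢxᵢ = 200·7 + 250·0 + 4·1 + 60·5 + 200·5 + 60·1 = 2764.
Σwᵢyᵢ = 200·5 + 250·5 + 4·5 + 60·2 + 200·1 + 60·0 = 2590.
x* = 2764/774 = 3.57, y* = 2590/774 = 3.35.

(3.57, 3.35)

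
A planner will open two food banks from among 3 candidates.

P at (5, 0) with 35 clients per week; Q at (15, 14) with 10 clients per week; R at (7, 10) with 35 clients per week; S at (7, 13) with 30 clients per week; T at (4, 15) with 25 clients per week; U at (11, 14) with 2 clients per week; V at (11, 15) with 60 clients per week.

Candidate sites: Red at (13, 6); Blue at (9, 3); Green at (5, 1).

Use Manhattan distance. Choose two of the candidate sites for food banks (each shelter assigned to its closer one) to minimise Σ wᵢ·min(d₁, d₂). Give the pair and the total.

Evaluate every pair (each demand assigned to the nearer of the two):
  {Red, Green}: total = 1930
  {Blue, Green}: total = 2121
  {Red, Blue}: total = 2125
Best pair: {Red, Green} with total 1930.

{Red, Green}, total 1930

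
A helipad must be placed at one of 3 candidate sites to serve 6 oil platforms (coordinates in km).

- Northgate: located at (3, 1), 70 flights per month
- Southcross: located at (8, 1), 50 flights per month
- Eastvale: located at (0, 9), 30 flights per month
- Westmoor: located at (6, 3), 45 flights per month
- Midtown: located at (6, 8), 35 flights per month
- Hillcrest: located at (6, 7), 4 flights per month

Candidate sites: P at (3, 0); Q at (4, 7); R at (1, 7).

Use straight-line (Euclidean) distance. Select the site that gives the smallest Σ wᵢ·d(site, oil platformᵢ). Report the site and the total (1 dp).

Total weighted distance at each candidate:
  P (3, 0): total = 1130.0
  Q (4, 7): total = 1208.0
  R (1, 7): total = 1457.4
Minimum is at P with total 1130.0 km.

P, total 1130.0 km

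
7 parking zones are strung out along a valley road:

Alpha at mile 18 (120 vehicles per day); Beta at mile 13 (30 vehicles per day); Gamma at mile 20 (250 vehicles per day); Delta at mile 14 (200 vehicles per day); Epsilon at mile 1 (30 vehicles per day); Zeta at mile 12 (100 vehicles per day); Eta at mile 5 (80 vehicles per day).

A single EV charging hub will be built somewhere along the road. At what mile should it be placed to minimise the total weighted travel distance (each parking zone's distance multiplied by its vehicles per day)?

x = 14

For a sum of weighted absolute distances on a line, the optimum is the weighted median (not the mean). Total weight W = 810; half-weight = 405.
Sort by position and accumulate weight:
  mile 1 (Epsilon, w=30) → cum 30
  mile 5 (Eta, w=80) → cum 110
  mile 12 (Zeta, w=100) → cum 210
  mile 13 (Beta, w=30) → cum 240
  mile 14 (Delta, w=200) → cum 440  ≥ 405 → median here
  mile 18 (Alpha, w=120) → cum 560
  mile 20 (Gamma, w=250) → cum 810
Optimal location: mile 14.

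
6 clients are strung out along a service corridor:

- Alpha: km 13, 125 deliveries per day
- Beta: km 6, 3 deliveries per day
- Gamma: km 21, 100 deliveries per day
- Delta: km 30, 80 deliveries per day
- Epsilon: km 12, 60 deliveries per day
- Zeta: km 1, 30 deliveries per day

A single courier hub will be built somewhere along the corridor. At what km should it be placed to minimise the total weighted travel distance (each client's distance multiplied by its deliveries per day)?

For a sum of weighted absolute distances on a line, the optimum is the weighted median (not the mean). Total weight W = 398; half-weight = 199.
Sort by position and accumulate weight:
  km 1 (Zeta, w=30) → cum 30
  km 6 (Beta, w=3) → cum 33
  km 12 (Epsilon, w=60) → cum 93
  km 13 (Alpha, w=125) → cum 218  ≥ 199 → median here
  km 21 (Gamma, w=100) → cum 318
  km 30 (Delta, w=80) → cum 398
Optimal location: km 13.

x = 13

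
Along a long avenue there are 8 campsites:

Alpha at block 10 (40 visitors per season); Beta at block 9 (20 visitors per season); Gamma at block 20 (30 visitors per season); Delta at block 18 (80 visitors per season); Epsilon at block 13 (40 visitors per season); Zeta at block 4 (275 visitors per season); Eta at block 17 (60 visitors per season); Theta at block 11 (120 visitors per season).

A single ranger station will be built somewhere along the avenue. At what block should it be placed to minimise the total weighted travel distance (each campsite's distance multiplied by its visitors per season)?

x = 10

For a sum of weighted absolute distances on a line, the optimum is the weighted median (not the mean). Total weight W = 665; half-weight = 332.5.
Sort by position and accumulate weight:
  block 4 (Zeta, w=275) → cum 275
  block 9 (Beta, w=20) → cum 295
  block 10 (Alpha, w=40) → cum 335  ≥ 332.5 → median here
  block 11 (Theta, w=120) → cum 455
  block 13 (Epsilon, w=40) → cum 495
  block 17 (Eta, w=60) → cum 555
  block 18 (Delta, w=80) → cum 635
  block 20 (Gamma, w=30) → cum 665
Optimal location: block 10.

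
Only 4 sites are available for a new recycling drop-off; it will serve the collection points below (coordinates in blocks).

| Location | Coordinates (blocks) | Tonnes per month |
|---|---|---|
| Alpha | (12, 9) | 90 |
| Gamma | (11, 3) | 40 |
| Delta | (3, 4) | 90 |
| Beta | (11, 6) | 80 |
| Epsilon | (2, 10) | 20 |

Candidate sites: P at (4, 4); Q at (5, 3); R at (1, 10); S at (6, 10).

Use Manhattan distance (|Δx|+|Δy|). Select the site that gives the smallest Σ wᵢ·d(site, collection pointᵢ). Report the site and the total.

Total weighted distance at each candidate:
  P (4, 4): total = 2460
  Q (5, 3): total = 2600
  R (1, 10): total = 3620
  S (6, 10): total = 2720
Minimum is at P with total 2460 blocks.

P, total 2460 blocks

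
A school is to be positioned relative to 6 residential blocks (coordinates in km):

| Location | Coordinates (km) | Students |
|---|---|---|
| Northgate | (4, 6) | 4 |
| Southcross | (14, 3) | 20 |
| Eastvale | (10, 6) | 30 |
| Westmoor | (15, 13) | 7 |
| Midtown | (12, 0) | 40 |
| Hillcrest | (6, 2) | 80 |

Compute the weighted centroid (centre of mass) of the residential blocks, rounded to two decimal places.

(9.18, 2.85)

The minimiser of Σwᵢ‖p−pᵢ‖² is the weighted centroid p* = (Σwᵢpᵢ)/(Σwᵢ).
Σwᵢ = 181.
Σwᵢxᵢ = 4·4 + 20·14 + 30·10 + 7·15 + 40·12 + 80·6 = 1661.
Σwᵢyᵢ = 4·6 + 20·3 + 30·6 + 7·13 + 40·0 + 80·2 = 515.
x* = 1661/181 = 9.18, y* = 515/181 = 2.85.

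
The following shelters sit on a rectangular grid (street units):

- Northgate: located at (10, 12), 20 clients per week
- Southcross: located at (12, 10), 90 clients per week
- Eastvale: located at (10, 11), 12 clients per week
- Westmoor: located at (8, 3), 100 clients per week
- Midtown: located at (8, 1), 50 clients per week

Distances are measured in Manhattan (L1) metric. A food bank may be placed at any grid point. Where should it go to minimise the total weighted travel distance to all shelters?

(8, 3)

Manhattan distance separates: Σwᵢ(|x−xᵢ|+|y−yᵢ|) = Σwᵢ|x−xᵢ| + Σwᵢ|y−yᵢ|, so x and y are optimised independently as 1-D weighted medians.
Total weight W = 272; half = 136.
x-coordinate, sorted with cumulative weight:
  x=8 (Westmoor, w=100) cum 100
  x=8 (Midtown, w=50) cum 150  ← median
  x=10 (Northgate, w=20) cum 170
  x=10 (Eastvale, w=12) cum 182
  x=12 (Southcross, w=90) cum 272
⇒ x* = 8
y-coordinate, sorted with cumulative weight:
  y=1 (Midtown, w=50) cum 50
  y=3 (Westmoor, w=100) cum 150  ← median
  y=10 (Southcross, w=90) cum 240
  y=11 (Eastvale, w=12) cum 252
  y=12 (Northgate, w=20) cum 272
⇒ y* = 3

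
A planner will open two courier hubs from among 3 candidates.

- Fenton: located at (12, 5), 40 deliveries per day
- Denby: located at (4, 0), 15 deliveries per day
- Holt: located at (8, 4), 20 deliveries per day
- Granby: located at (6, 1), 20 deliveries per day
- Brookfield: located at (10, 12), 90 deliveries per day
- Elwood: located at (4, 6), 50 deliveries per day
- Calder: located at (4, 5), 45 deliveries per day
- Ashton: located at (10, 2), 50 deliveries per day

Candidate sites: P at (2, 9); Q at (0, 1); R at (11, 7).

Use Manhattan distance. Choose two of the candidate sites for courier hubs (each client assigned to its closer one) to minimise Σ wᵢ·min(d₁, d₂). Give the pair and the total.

Evaluate every pair (each demand assigned to the nearer of the two):
  {P, R}: total = 1985
  {Q, R}: total = 2035
  {P, Q}: total = 3035
Best pair: {P, R} with total 1985.

{P, R}, total 1985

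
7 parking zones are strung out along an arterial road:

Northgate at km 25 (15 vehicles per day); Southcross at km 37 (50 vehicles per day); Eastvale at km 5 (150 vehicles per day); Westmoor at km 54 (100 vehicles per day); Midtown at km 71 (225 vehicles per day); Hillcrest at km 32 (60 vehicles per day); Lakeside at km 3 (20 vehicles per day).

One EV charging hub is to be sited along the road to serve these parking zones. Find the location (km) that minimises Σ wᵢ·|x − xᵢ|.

For a sum of weighted absolute distances on a line, the optimum is the weighted median (not the mean). Total weight W = 620; half-weight = 310.
Sort by position and accumulate weight:
  km 3 (Lakeside, w=20) → cum 20
  km 5 (Eastvale, w=150) → cum 170
  km 25 (Northgate, w=15) → cum 185
  km 32 (Hillcrest, w=60) → cum 245
  km 37 (Southcross, w=50) → cum 295
  km 54 (Westmoor, w=100) → cum 395  ≥ 310 → median here
  km 71 (Midtown, w=225) → cum 620
Optimal location: km 54.

x = 54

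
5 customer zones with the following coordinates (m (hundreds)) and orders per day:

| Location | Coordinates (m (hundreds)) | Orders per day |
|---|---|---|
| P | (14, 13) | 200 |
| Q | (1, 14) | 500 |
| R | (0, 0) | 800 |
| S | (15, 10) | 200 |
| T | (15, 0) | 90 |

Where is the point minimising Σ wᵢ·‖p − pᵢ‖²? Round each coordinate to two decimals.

The minimiser of Σwᵢ‖p−pᵢ‖² is the weighted centroid p* = (Σwᵢpᵢ)/(Σwᵢ).
Σwᵢ = 1790.
Σwᵢxᵢ = 200·14 + 500·1 + 800·0 + 200·15 + 90·15 = 7650.
Σwᵢyᵢ = 200·13 + 500·14 + 800·0 + 200·10 + 90·0 = 11600.
x* = 7650/1790 = 4.27, y* = 11600/1790 = 6.48.

(4.27, 6.48)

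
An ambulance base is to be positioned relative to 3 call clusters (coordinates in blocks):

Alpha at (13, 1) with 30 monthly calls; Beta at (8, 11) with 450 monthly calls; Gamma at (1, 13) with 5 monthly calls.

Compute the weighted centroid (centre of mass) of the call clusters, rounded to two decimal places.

The minimiser of Σwᵢ‖p−pᵢ‖² is the weighted centroid p* = (Σwᵢpᵢ)/(Σwᵢ).
Σwᵢ = 485.
Σwᵢxᵢ = 30·13 + 450·8 + 5·1 = 3995.
Σwᵢyᵢ = 30·1 + 450·11 + 5·13 = 5045.
x* = 3995/485 = 8.24, y* = 5045/485 = 10.40.

(8.24, 10.40)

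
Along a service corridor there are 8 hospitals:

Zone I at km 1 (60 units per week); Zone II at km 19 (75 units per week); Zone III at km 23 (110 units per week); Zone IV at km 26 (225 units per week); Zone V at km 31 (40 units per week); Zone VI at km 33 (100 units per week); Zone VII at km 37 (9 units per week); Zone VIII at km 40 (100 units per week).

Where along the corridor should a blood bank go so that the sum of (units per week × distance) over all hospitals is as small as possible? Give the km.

For a sum of weighted absolute distances on a line, the optimum is the weighted median (not the mean). Total weight W = 719; half-weight = 359.5.
Sort by position and accumulate weight:
  km 1 (Zone I, w=60) → cum 60
  km 19 (Zone II, w=75) → cum 135
  km 23 (Zone III, w=110) → cum 245
  km 26 (Zone IV, w=225) → cum 470  ≥ 359.5 → median here
  km 31 (Zone V, w=40) → cum 510
  km 33 (Zone VI, w=100) → cum 610
  km 37 (Zone VII, w=9) → cum 619
  km 40 (Zone VIII, w=100) → cum 719
Optimal location: km 26.

x = 26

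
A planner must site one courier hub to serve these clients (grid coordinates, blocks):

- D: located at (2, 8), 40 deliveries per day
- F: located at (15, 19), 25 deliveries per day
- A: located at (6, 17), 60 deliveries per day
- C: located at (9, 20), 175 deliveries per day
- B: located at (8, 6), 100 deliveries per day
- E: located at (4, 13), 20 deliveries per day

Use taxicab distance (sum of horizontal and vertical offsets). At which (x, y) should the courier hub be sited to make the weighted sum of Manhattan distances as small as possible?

(8, 17)

Manhattan distance separates: Σwᵢ(|x−xᵢ|+|y−yᵢ|) = Σwᵢ|x−xᵢ| + Σwᵢ|y−yᵢ|, so x and y are optimised independently as 1-D weighted medians.
Total weight W = 420; half = 210.
x-coordinate, sorted with cumulative weight:
  x=2 (D, w=40) cum 40
  x=4 (E, w=20) cum 60
  x=6 (A, w=60) cum 120
  x=8 (B, w=100) cum 220  ← median
  x=9 (C, w=175) cum 395
  x=15 (F, w=25) cum 420
⇒ x* = 8
y-coordinate, sorted with cumulative weight:
  y=6 (B, w=100) cum 100
  y=8 (D, w=40) cum 140
  y=13 (E, w=20) cum 160
  y=17 (A, w=60) cum 220  ← median
  y=19 (F, w=25) cum 245
  y=20 (C, w=175) cum 420
⇒ y* = 17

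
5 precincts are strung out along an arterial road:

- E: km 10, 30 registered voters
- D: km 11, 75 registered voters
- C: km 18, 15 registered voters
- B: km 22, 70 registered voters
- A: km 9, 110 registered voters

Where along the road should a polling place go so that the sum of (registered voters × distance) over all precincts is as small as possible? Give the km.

x = 11

For a sum of weighted absolute distances on a line, the optimum is the weighted median (not the mean). Total weight W = 300; half-weight = 150.
Sort by position and accumulate weight:
  km 9 (A, w=110) → cum 110
  km 10 (E, w=30) → cum 140
  km 11 (D, w=75) → cum 215  ≥ 150 → median here
  km 18 (C, w=15) → cum 230
  km 22 (B, w=70) → cum 300
Optimal location: km 11.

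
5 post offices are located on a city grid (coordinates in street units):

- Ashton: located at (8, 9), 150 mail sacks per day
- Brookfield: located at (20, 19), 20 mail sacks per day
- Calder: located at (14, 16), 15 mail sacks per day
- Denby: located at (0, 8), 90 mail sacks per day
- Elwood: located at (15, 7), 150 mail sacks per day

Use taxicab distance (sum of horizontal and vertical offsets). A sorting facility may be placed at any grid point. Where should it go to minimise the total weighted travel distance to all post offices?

Manhattan distance separates: Σwᵢ(|x−xᵢ|+|y−yᵢ|) = Σwᵢ|x−xᵢ| + Σwᵢ|y−yᵢ|, so x and y are optimised independently as 1-D weighted medians.
Total weight W = 425; half = 212.5.
x-coordinate, sorted with cumulative weight:
  x=0 (Denby, w=90) cum 90
  x=8 (Ashton, w=150) cum 240  ← median
  x=14 (Calder, w=15) cum 255
  x=15 (Elwood, w=150) cum 405
  x=20 (Brookfield, w=20) cum 425
⇒ x* = 8
y-coordinate, sorted with cumulative weight:
  y=7 (Elwood, w=150) cum 150
  y=8 (Denby, w=90) cum 240  ← median
  y=9 (Ashton, w=150) cum 390
  y=16 (Calder, w=15) cum 405
  y=19 (Brookfield, w=20) cum 425
⇒ y* = 8

(8, 8)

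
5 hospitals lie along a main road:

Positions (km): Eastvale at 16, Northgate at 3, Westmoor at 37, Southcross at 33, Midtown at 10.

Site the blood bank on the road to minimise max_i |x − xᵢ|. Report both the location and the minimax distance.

The 1-center on a line is the midpoint of the two extreme points: leftmost at 3, rightmost at 37.
Optimal location = (3 + 37)/2 = 20; maximum distance = (37 − 3)/2 = 17.

location 20, max distance 17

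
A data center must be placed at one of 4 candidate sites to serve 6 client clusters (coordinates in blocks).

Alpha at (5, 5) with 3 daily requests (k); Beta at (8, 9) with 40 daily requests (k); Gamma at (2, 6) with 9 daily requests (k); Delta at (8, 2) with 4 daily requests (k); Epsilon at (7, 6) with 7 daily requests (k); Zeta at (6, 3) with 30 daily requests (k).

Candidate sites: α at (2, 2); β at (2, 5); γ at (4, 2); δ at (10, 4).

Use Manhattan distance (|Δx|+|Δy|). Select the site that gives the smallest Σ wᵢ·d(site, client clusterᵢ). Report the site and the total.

δ, total 589 blocks

Total weighted distance at each candidate:
  α (2, 2): total = 811
  β (2, 5): total = 676
  γ (4, 2): total = 661
  δ (10, 4): total = 589
Minimum is at δ with total 589 blocks.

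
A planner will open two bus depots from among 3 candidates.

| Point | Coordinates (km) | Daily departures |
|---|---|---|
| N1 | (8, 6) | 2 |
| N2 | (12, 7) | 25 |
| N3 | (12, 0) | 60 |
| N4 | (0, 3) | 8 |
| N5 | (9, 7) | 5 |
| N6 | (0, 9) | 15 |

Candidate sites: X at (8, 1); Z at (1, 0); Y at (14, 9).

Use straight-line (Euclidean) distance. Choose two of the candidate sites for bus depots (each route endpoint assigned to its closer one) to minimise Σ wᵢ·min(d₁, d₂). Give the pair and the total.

Evaluate every pair (each demand assigned to the nearer of the two):
  {X, Y}: total = 590.7
  {X, Z}: total = 629.2
  {Z, Y}: total = 825.4
Best pair: {X, Y} with total 590.7.

{X, Y}, total 590.7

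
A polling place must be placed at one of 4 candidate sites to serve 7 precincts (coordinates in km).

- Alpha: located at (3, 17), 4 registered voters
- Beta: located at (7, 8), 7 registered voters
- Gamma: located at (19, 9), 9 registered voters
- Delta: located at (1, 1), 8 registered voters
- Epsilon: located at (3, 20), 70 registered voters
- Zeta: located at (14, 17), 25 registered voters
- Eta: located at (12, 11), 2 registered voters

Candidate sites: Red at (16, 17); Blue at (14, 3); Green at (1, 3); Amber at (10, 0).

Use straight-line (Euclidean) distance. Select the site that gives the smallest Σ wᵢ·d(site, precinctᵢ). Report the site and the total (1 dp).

Total weighted distance at each candidate:
  Red (16, 17): total = 1391.8
  Blue (14, 3): total = 2090.8
  Green (1, 3): total = 2001.0
  Amber (10, 0): total = 2262.6
Minimum is at Red with total 1391.8 km.

Red, total 1391.8 km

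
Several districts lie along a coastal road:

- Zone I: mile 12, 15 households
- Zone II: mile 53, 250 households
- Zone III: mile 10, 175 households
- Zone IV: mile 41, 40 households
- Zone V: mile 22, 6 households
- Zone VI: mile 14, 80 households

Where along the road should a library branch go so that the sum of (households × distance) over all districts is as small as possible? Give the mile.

For a sum of weighted absolute distances on a line, the optimum is the weighted median (not the mean). Total weight W = 566; half-weight = 283.
Sort by position and accumulate weight:
  mile 10 (Zone III, w=175) → cum 175
  mile 12 (Zone I, w=15) → cum 190
  mile 14 (Zone VI, w=80) → cum 270
  mile 22 (Zone V, w=6) → cum 276
  mile 41 (Zone IV, w=40) → cum 316  ≥ 283 → median here
  mile 53 (Zone II, w=250) → cum 566
Optimal location: mile 41.

x = 41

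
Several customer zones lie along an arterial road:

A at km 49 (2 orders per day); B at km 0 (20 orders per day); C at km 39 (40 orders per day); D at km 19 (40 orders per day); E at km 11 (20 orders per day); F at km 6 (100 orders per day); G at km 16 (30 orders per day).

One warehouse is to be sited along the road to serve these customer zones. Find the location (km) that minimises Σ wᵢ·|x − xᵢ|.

x = 11

For a sum of weighted absolute distances on a line, the optimum is the weighted median (not the mean). Total weight W = 252; half-weight = 126.
Sort by position and accumulate weight:
  km 0 (B, w=20) → cum 20
  km 6 (F, w=100) → cum 120
  km 11 (E, w=20) → cum 140  ≥ 126 → median here
  km 16 (G, w=30) → cum 170
  km 19 (D, w=40) → cum 210
  km 39 (C, w=40) → cum 250
  km 49 (A, w=2) → cum 252
Optimal location: km 11.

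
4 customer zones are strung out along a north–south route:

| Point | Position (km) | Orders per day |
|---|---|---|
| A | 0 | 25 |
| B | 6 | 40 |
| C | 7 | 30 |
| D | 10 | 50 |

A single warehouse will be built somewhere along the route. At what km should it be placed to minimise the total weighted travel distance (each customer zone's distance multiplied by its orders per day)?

x = 7

For a sum of weighted absolute distances on a line, the optimum is the weighted median (not the mean). Total weight W = 145; half-weight = 72.5.
Sort by position and accumulate weight:
  km 0 (A, w=25) → cum 25
  km 6 (B, w=40) → cum 65
  km 7 (C, w=30) → cum 95  ≥ 72.5 → median here
  km 10 (D, w=50) → cum 145
Optimal location: km 7.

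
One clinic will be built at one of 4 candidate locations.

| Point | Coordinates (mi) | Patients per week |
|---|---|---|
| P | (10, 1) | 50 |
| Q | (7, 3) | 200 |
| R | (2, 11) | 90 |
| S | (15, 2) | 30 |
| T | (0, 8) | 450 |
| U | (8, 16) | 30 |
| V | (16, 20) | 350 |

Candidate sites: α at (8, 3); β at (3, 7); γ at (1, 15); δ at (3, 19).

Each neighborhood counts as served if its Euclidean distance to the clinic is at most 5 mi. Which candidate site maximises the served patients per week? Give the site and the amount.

β, covering 540

Coverage radius r = 5 mi; a point is covered iff (Δx)²+(Δy)² ≤ 5² = 25.
  α (8, 3): covers {P, Q} → 250
  β (3, 7): covers {R, T} → 540
  γ (1, 15): covers {R} → 90
  δ (3, 19): covers {none} → 0
Maximum coverage at β: 540 patients per week.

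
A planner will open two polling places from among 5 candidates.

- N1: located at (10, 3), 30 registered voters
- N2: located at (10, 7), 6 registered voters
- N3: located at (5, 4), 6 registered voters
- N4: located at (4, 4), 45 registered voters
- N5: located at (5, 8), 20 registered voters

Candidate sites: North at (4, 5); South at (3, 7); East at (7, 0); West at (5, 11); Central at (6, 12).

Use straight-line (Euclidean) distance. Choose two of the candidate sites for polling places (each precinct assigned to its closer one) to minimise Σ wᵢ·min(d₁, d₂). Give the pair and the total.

Evaluate every pair (each demand assigned to the nearer of the two):
  {North, East}: total = 282.0
  {North, South}: total = 325.9
  {North, West}: total = 341.2
  {North, Central}: total = 344.4
  {South, East}: total = 377.9
  {East, West}: total = 477.5
  {South, West}: total = 488.9
  {South, Central}: total = 488.9
  {East, Central}: total = 500.0
  {West, Central}: total = 741.6
Best pair: {North, East} with total 282.0.

{North, East}, total 282.0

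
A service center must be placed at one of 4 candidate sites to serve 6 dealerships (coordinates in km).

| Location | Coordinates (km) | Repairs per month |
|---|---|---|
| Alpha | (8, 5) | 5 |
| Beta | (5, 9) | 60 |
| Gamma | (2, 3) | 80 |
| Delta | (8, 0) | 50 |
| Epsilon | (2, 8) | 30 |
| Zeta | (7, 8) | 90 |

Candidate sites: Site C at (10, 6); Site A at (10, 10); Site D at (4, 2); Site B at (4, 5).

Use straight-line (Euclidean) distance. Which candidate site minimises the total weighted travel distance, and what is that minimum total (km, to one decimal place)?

Total weighted distance at each candidate:
  Site C (10, 6): total = 1932.7
  Site A (10, 10): total = 2265.1
  Site D (4, 2): total = 1645.2
  Site B (4, 5): total = 1303.8
Minimum is at Site B with total 1303.8 km.

Site B, total 1303.8 km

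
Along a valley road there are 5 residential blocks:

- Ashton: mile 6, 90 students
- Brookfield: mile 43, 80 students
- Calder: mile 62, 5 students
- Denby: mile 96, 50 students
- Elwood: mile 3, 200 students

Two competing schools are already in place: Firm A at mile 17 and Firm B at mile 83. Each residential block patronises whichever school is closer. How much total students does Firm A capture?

370

The indifferent point is the midpoint (17+83)/2 = 50; residential blocks left of it (closer to Firm A at 17) go to Firm A, those right go to Firm B.
  Elwood at 3 (w=200) → Firm A
  Ashton at 6 (w=90) → Firm A
  Brookfield at 43 (w=80) → Firm A
  Calder at 62 (w=5) → Firm B
  Denby at 96 (w=50) → Firm B
Firm A captures 370; Firm B captures 55.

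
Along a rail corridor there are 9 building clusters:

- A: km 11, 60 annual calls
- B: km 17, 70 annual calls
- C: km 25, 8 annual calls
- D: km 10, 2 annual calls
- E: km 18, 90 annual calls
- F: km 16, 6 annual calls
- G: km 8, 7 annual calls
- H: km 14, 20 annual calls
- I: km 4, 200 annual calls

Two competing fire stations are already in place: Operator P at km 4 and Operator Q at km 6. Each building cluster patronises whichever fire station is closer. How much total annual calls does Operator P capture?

The indifferent point is the midpoint (4+6)/2 = 5; building clusters left of it (closer to Operator P at 4) go to Operator P, those right go to Operator Q.
  I at 4 (w=200) → Operator P
  G at 8 (w=7) → Operator Q
  D at 10 (w=2) → Operator Q
  A at 11 (w=60) → Operator Q
  H at 14 (w=20) → Operator Q
  F at 16 (w=6) → Operator Q
  B at 17 (w=70) → Operator Q
  E at 18 (w=90) → Operator Q
  C at 25 (w=8) → Operator Q
Operator P captures 200; Operator Q captures 263.

200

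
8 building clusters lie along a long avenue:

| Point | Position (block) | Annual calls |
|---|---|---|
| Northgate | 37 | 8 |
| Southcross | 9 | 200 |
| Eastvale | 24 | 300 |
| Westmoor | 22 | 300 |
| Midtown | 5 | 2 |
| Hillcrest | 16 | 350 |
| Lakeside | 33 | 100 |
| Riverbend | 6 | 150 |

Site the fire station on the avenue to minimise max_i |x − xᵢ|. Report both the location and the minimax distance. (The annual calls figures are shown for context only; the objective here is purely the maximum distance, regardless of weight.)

The 1-center on a line is the midpoint of the two extreme points: leftmost at 5, rightmost at 37.
Optimal location = (5 + 37)/2 = 21; maximum distance = (37 − 5)/2 = 16.

location 21, max distance 16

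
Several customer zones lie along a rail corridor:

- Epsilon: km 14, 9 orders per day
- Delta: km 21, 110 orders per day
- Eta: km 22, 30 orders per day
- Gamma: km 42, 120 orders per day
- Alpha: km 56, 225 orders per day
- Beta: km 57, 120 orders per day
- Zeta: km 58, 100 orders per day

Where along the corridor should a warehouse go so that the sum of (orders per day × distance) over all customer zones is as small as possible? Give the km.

For a sum of weighted absolute distances on a line, the optimum is the weighted median (not the mean). Total weight W = 714; half-weight = 357.
Sort by position and accumulate weight:
  km 14 (Epsilon, w=9) → cum 9
  km 21 (Delta, w=110) → cum 119
  km 22 (Eta, w=30) → cum 149
  km 42 (Gamma, w=120) → cum 269
  km 56 (Alpha, w=225) → cum 494  ≥ 357 → median here
  km 57 (Beta, w=120) → cum 614
  km 58 (Zeta, w=100) → cum 714
Optimal location: km 56.

x = 56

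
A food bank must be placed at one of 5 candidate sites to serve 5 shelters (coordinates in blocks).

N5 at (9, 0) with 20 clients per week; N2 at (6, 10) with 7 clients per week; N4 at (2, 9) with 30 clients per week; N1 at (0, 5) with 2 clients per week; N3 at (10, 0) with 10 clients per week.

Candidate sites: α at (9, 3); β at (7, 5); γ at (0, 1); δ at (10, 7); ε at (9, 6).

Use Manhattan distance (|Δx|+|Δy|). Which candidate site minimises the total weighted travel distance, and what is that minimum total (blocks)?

β, total 546 blocks

Total weighted distance at each candidate:
  α (9, 3): total = 582
  β (7, 5): total = 546
  γ (0, 1): total = 723
  δ (10, 7): total = 603
  ε (9, 6): total = 559
Minimum is at β with total 546 blocks.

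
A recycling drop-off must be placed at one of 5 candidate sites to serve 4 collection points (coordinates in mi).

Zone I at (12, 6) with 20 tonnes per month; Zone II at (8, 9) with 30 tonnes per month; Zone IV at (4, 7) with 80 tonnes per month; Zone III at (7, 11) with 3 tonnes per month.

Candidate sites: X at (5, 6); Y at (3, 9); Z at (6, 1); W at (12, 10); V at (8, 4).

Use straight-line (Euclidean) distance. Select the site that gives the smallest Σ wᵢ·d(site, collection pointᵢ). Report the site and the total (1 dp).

Total weighted distance at each candidate:
  X (5, 6): total = 396.6
  Y (3, 9): total = 532.0
  Z (6, 1): total = 939.7
  W (12, 10): total = 902.5
  V (8, 4): total = 660.7
Minimum is at X with total 396.6 mi.

X, total 396.6 mi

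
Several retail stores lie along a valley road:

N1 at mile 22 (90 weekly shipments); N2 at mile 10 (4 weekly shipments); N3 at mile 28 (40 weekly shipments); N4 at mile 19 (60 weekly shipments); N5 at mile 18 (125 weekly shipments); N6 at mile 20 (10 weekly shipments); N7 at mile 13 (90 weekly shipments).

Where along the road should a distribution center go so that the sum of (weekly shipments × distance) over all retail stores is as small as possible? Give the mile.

For a sum of weighted absolute distances on a line, the optimum is the weighted median (not the mean). Total weight W = 419; half-weight = 209.5.
Sort by position and accumulate weight:
  mile 10 (N2, w=4) → cum 4
  mile 13 (N7, w=90) → cum 94
  mile 18 (N5, w=125) → cum 219  ≥ 209.5 → median here
  mile 19 (N4, w=60) → cum 279
  mile 20 (N6, w=10) → cum 289
  mile 22 (N1, w=90) → cum 379
  mile 28 (N3, w=40) → cum 419
Optimal location: mile 18.

x = 18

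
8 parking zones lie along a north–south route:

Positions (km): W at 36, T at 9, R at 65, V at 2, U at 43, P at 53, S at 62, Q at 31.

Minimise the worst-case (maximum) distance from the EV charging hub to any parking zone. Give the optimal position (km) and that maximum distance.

location 33.5, max distance 31.5

The 1-center on a line is the midpoint of the two extreme points: leftmost at 2, rightmost at 65.
Optimal location = (2 + 65)/2 = 33.5; maximum distance = (65 − 2)/2 = 31.5.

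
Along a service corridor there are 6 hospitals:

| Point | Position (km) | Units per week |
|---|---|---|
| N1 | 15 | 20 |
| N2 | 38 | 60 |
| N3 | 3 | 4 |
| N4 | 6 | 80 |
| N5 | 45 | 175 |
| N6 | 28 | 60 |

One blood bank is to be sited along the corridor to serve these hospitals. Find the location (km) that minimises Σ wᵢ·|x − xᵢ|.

x = 38

For a sum of weighted absolute distances on a line, the optimum is the weighted median (not the mean). Total weight W = 399; half-weight = 199.5.
Sort by position and accumulate weight:
  km 3 (N3, w=4) → cum 4
  km 6 (N4, w=80) → cum 84
  km 15 (N1, w=20) → cum 104
  km 28 (N6, w=60) → cum 164
  km 38 (N2, w=60) → cum 224  ≥ 199.5 → median here
  km 45 (N5, w=175) → cum 399
Optimal location: km 38.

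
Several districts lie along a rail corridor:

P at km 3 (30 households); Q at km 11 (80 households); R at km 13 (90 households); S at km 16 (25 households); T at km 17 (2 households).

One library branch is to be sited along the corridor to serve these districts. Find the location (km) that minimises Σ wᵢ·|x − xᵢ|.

For a sum of weighted absolute distances on a line, the optimum is the weighted median (not the mean). Total weight W = 227; half-weight = 113.5.
Sort by position and accumulate weight:
  km 3 (P, w=30) → cum 30
  km 11 (Q, w=80) → cum 110
  km 13 (R, w=90) → cum 200  ≥ 113.5 → median here
  km 16 (S, w=25) → cum 225
  km 17 (T, w=2) → cum 227
Optimal location: km 13.

x = 13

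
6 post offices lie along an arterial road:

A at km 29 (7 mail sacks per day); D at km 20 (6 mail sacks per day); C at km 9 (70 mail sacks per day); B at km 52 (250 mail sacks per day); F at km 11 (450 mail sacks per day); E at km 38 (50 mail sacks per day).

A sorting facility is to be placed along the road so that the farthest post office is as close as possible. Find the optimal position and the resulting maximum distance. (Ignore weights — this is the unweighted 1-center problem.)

location 30.5, max distance 21.5

The 1-center on a line is the midpoint of the two extreme points: leftmost at 9, rightmost at 52.
Optimal location = (9 + 52)/2 = 30.5; maximum distance = (52 − 9)/2 = 21.5.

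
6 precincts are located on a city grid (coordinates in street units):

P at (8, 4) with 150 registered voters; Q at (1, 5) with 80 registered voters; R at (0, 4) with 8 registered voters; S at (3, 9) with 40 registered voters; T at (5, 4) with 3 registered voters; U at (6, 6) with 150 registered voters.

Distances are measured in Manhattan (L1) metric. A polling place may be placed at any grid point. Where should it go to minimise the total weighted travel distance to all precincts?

Manhattan distance separates: Σwᵢ(|x−xᵢ|+|y−yᵢ|) = Σwᵢ|x−xᵢ| + Σwᵢ|y−yᵢ|, so x and y are optimised independently as 1-D weighted medians.
Total weight W = 431; half = 215.5.
x-coordinate, sorted with cumulative weight:
  x=0 (R, w=8) cum 8
  x=1 (Q, w=80) cum 88
  x=3 (S, w=40) cum 128
  x=5 (T, w=3) cum 131
  x=6 (U, w=150) cum 281  ← median
  x=8 (P, w=150) cum 431
⇒ x* = 6
y-coordinate, sorted with cumulative weight:
  y=4 (P, w=150) cum 150
  y=4 (R, w=8) cum 158
  y=4 (T, w=3) cum 161
  y=5 (Q, w=80) cum 241  ← median
  y=6 (U, w=150) cum 391
  y=9 (S, w=40) cum 431
⇒ y* = 5

(6, 5)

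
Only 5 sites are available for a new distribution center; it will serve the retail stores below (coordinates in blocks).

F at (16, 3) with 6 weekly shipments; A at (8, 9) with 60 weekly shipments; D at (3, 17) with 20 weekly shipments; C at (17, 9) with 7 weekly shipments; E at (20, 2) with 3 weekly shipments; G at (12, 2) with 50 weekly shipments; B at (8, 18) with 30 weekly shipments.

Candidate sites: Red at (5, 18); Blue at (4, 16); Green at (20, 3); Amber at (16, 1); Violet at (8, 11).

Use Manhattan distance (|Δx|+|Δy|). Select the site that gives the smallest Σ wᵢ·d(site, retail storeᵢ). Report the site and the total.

Violet, total 1436 blocks

Total weighted distance at each candidate:
  Red (5, 18): total = 2416
  Blue (4, 16): total = 2360
  Green (20, 3): total = 3050
  Amber (16, 1): total = 2630
  Violet (8, 11): total = 1436
Minimum is at Violet with total 1436 blocks.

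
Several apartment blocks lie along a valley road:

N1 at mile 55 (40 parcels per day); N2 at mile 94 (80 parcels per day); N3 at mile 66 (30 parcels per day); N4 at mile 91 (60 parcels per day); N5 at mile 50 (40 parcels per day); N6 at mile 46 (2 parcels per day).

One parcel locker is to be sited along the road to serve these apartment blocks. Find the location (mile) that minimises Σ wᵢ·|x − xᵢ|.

For a sum of weighted absolute distances on a line, the optimum is the weighted median (not the mean). Total weight W = 252; half-weight = 126.
Sort by position and accumulate weight:
  mile 46 (N6, w=2) → cum 2
  mile 50 (N5, w=40) → cum 42
  mile 55 (N1, w=40) → cum 82
  mile 66 (N3, w=30) → cum 112
  mile 91 (N4, w=60) → cum 172  ≥ 126 → median here
  mile 94 (N2, w=80) → cum 252
Optimal location: mile 91.

x = 91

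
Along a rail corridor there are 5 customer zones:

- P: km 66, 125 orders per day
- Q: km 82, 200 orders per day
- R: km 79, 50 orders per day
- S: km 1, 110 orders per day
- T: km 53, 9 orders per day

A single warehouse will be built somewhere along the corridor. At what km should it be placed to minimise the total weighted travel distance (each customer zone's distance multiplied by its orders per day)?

x = 79

For a sum of weighted absolute distances on a line, the optimum is the weighted median (not the mean). Total weight W = 494; half-weight = 247.
Sort by position and accumulate weight:
  km 1 (S, w=110) → cum 110
  km 53 (T, w=9) → cum 119
  km 66 (P, w=125) → cum 244
  km 79 (R, w=50) → cum 294  ≥ 247 → median here
  km 82 (Q, w=200) → cum 494
Optimal location: km 79.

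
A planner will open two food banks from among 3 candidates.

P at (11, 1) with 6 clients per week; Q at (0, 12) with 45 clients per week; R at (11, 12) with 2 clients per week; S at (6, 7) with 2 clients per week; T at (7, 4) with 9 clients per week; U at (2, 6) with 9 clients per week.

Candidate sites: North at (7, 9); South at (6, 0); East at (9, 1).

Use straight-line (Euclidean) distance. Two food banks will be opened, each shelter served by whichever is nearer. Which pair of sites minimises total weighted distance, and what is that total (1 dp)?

Evaluate every pair (each demand assigned to the nearer of the two):
  {North, East}: total = 454.1
  {North, South}: total = 477.4
  {South, East}: total = 748.9
Best pair: {North, East} with total 454.1.

{North, East}, total 454.1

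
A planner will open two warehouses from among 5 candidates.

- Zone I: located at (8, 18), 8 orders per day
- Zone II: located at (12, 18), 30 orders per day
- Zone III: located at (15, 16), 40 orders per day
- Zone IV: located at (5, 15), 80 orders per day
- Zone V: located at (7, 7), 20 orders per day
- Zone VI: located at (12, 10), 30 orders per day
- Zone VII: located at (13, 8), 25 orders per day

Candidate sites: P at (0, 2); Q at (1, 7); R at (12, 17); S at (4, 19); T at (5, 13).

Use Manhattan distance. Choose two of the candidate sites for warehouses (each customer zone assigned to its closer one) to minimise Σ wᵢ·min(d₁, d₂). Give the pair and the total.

Evaluate every pair (each demand assigned to the nearer of the two):
  {R, T}: total = 1010
  {R, S}: total = 1390
  {Q, R}: total = 1530
  {P, R}: total = 1650
  {S, T}: total = 1775
  {Q, T}: total = 1849
  {P, T}: total = 1889
  {Q, S}: total = 2135
  {P, S}: total = 2495
  {P, Q}: total = 3549
Best pair: {R, T} with total 1010.

{R, T}, total 1010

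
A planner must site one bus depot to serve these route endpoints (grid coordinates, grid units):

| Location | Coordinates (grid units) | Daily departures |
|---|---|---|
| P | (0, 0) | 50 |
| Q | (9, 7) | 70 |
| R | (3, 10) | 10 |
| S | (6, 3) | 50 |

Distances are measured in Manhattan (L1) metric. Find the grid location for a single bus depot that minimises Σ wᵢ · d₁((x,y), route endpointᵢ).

(6, 3)

Manhattan distance separates: Σwᵢ(|x−xᵢ|+|y−yᵢ|) = Σwᵢ|x−xᵢ| + Σwᵢ|y−yᵢ|, so x and y are optimised independently as 1-D weighted medians.
Total weight W = 180; half = 90.
x-coordinate, sorted with cumulative weight:
  x=0 (P, w=50) cum 50
  x=3 (R, w=10) cum 60
  x=6 (S, w=50) cum 110  ← median
  x=9 (Q, w=70) cum 180
⇒ x* = 6
y-coordinate, sorted with cumulative weight:
  y=0 (P, w=50) cum 50
  y=3 (S, w=50) cum 100  ← median
  y=7 (Q, w=70) cum 170
  y=10 (R, w=10) cum 180
⇒ y* = 3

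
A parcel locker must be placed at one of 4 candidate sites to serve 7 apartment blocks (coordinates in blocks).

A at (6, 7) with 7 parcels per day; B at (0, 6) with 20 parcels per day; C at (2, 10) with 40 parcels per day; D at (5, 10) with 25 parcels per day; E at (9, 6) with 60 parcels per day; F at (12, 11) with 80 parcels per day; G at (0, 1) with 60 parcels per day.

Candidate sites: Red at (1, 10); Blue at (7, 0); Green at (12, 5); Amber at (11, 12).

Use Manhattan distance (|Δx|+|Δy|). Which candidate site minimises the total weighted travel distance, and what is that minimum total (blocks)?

Red, total 2576 blocks

Total weighted distance at each candidate:
  Red (1, 10): total = 2576
  Blue (7, 0): total = 3456
  Green (12, 5): total = 2896
  Amber (11, 12): total = 3010
Minimum is at Red with total 2576 blocks.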